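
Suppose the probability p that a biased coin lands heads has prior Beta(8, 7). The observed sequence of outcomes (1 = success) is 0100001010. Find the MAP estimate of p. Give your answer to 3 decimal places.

p̂_MAP = 0.435

Prior: Beta(8, 7).
Data: 3 successes in 10 trials (from the sequence). The binomial likelihood contributes p^3(1−p)^7, so the posterior is Beta(8+3, 7+7) = Beta(11, 14).
For Beta(a, b) with a, b > 1 the mode is (a−1)/(a+b−2) = 10/23 ≈ 0.435.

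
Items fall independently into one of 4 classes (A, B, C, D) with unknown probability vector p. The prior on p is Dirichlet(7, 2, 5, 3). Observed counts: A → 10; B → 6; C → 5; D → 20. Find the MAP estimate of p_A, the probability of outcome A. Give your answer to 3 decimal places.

MAP estimate of p_A = 0.296

The posterior is Dirichlet(αᵢ + nᵢ) = Dirichlet(17, 8, 10, 23).
For a Dirichlet(a₁,…,a_K) with all aᵢ > 1, the mode has j-th component (aⱼ − 1)/(Σaᵢ − K).
Here Σaᵢ = 58 and K = 4, so p_A = (17 − 1)/(58 − 4) = 16/54 ≈ 0.296.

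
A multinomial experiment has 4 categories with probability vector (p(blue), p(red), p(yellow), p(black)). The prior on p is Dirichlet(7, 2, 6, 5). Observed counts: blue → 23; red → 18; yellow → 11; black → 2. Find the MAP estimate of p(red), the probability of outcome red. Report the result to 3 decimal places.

The posterior is Dirichlet(αᵢ + nᵢ) = Dirichlet(30, 20, 17, 7).
For a Dirichlet(a₁,…,a_K) with all aᵢ > 1, the mode has j-th component (aⱼ − 1)/(Σaᵢ − K).
Here Σaᵢ = 74 and K = 4, so p(red) = (20 − 1)/(74 − 4) = 19/70 ≈ 0.271.

MAP estimate of p(red) = 0.271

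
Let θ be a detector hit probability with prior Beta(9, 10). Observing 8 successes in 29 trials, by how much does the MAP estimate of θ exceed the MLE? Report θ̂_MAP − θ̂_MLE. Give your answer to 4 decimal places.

MAP − MLE = 0.0720

Posterior is Beta(17, 31); MAP = (17−1)/(48−2) = 16/46 ≈ 0.34783.
MLE ignores the prior: θ̂_MLE = k/n = 8/29 ≈ 0.27586.
Difference = 16/46 − 8/29 = 48/667 ≈ 0.0720.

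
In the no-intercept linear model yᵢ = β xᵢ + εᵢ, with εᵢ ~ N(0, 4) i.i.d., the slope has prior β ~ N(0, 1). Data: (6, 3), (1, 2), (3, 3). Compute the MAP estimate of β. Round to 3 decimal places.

β̂_MAP = 0.580

log p(β | y) = −Σ(yᵢ − βxᵢ)²/(2·4) − β²/(2·1) + const.
Setting the derivative to zero: Σxᵢ(yᵢ − βxᵢ)/4 − β/1 = 0, so β = Σxᵢyᵢ / (Σxᵢ² + σ²/τ²).
Σxᵢyᵢ = 6·3 + 1·2 + 3·3 = 29; Σxᵢ² = 46; σ²/τ² = 4.
β̂_MAP = 29 / (46 + 4) = 29/50 ≈ 0.580.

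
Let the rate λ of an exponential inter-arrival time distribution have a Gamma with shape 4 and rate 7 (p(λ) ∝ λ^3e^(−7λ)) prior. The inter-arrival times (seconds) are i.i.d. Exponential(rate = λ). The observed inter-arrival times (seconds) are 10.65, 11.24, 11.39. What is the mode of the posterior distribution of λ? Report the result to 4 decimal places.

The Exponential(rate=λ) likelihood is ∝ λ^n e^(−λΣtᵢ). Here n = 3 and Σtᵢ = 10.65 + 11.24 + 11.39 = 33.28.
Posterior ∝ λ^3e^(−7λ) · λ^3e^(−33.28λ) = λ^6e^(−40.28λ), i.e. Gamma(7, 40.28).
Mode = (a−1)/b = 6/40.28 ≈ 0.1490.

λ̂_MAP = 0.1490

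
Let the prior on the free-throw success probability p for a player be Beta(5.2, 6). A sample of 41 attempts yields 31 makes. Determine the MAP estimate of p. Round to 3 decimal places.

p̂_MAP = 0.701

Prior: Beta(5.2, 6).
Data: 31 successes in 41 trials. The binomial likelihood contributes p^31(1−p)^10, so the posterior is Beta(5.2+31, 6+10) = Beta(36.2, 16).
For Beta(a, b) with a, b > 1 the mode is (a−1)/(a+b−2) = 35.2/50.2 ≈ 0.701.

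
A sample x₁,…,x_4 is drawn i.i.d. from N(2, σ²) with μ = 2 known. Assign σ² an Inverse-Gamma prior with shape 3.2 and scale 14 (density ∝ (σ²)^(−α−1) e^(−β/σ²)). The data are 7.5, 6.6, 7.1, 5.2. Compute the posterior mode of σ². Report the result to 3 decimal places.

Sum of squared deviations about the known mean: SS = (7.5−2)² + (6.6−2)² + (7.1−2)² + (5.2−2)² = 87.66.
The Normal likelihood contributes (σ²)^(−n/2) exp(−SS/(2σ²)), so the posterior is Inverse-Gamma(α + n/2, β + SS/2) = Inverse-Gamma(5.2, 57.83).
The mode of Inverse-Gamma(a, b) is b/(a+1) = 57.83/6.2 ≈ 9.327.

σ̂²_MAP = 9.327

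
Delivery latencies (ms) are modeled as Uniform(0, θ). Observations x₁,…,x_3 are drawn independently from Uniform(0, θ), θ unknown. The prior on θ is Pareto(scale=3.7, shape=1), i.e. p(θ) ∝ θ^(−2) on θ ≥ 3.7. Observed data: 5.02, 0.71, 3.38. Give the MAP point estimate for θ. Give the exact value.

The Uniform(0, θ) likelihood is θ^(−n) for θ ≥ max(xᵢ), zero otherwise. Here max(xᵢ) = 5.02.
Posterior ∝ θ^(−2) · θ^(−3) = θ^(−5) on θ ≥ max(3.7, 5.02) = 5.02.
This density is strictly decreasing in θ, so the posterior mode lies at the lower boundary of the support.

θ̂_MAP = 5.02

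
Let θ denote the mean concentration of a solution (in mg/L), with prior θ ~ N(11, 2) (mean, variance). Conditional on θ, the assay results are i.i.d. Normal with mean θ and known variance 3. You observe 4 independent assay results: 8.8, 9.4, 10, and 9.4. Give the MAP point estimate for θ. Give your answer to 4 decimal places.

n = 4; x̄ = (8.8 + 9.4 + 10 + 9.4)/4 = 37.6/4 = 9.4.
For a Normal prior and Normal likelihood with known variance, the posterior is Normal; its mode equals its mean, the precision-weighted average.
Prior precision 1/σ₀² = 1/2 = 0.5; data precision n/σ² = 4/3.
θ̂ = (0.5·11 + (4/3)·9.4) / (0.5 + 4/3) = (541/30)/(11/6) = 541/55 ≈ 9.8364.

θ̂_MAP = 9.8364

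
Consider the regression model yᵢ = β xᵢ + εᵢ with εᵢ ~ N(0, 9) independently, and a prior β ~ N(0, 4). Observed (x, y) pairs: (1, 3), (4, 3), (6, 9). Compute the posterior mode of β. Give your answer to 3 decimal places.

β̂_MAP = 1.249

log p(β | y) = −Σ(yᵢ − βxᵢ)²/(2·9) − β²/(2·4) + const.
Setting the derivative to zero: Σxᵢ(yᵢ − βxᵢ)/9 − β/4 = 0, so β = Σxᵢyᵢ / (Σxᵢ² + σ²/τ²).
Σxᵢyᵢ = 1·3 + 4·3 + 6·9 = 69; Σxᵢ² = 53; σ²/τ² = 2.25.
β̂_MAP = 69 / (53 + 2.25) = 69/55.25 ≈ 1.249.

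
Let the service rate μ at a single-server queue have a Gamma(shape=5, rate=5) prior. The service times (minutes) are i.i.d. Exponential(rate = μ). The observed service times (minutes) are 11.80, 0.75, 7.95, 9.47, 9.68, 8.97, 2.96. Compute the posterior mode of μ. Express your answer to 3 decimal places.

μ̂_MAP = 0.194

The Exponential(rate=μ) likelihood is ∝ μ^n e^(−μΣtᵢ). Here n = 7 and Σtᵢ = 11.80 + 0.75 + 7.95 + 9.47 + 9.68 + 8.97 + 2.96 = 51.58.
Posterior ∝ μ^4e^(−5μ) · μ^7e^(−51.58μ) = μ^11e^(−56.58μ), i.e. Gamma(12, 56.58).
Mode = (a−1)/b = 11/56.58 ≈ 0.194.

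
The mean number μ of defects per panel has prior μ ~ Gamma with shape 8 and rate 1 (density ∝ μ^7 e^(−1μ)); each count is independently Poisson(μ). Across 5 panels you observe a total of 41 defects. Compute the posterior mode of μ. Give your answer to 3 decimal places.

μ̂_MAP = 8.000

Σxᵢ = 41, n = 5.
Posterior ∝ μ^7e^(−1μ) · μ^41e^(−5μ) = μ^48e^(−6μ), i.e. Gamma(shape=49, rate=6).
The mode of a Gamma(a, b) with a ≥ 1 (shape–rate) is (a−1)/b = 48/6 ≈ 8.000.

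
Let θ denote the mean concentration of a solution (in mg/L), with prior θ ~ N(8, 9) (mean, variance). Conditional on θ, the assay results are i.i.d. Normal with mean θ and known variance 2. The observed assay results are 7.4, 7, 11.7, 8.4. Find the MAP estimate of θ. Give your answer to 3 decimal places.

n = 4; x̄ = (7.4 + 7 + 11.7 + 8.4)/4 = 34.5/4 = 8.625.
For a Normal prior and Normal likelihood with known variance, the posterior is Normal; its mode equals its mean, the precision-weighted average.
Prior precision 1/σ₀² = 1/9; data precision n/σ² = 4/2 = 2.
θ̂ = ((1/9)·8 + 2·8.625) / (1/9 + 2) = (653/36)/(19/9) = 653/76 ≈ 8.592.

θ̂_MAP = 8.592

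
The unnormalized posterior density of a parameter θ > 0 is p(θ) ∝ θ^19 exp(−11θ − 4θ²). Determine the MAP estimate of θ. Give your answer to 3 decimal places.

θ̂_MAP = 1.000

ℓ'(θ) = 19/θ − 11 − 8θ. Setting this to zero and multiplying by θ: 8θ² + 11θ − 19 = 0.
θ = (−11 + √(11² + 4·8·19)) / (2·8) = (−11 + √729) / 16 = (−11 + 27)/16 = 1.
ℓ''(θ) = −19/θ² − 8 < 0, confirming a maximum.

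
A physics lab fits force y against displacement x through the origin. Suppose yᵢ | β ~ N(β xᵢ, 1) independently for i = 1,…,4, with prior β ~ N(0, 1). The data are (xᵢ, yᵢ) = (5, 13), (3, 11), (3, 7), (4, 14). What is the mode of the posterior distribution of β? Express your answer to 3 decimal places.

β̂_MAP = 2.917

log p(β | y) = −Σ(yᵢ − βxᵢ)²/(2·1) − β²/(2·1) + const.
Setting the derivative to zero: Σxᵢ(yᵢ − βxᵢ)/1 − β/1 = 0, so β = Σxᵢyᵢ / (Σxᵢ² + σ²/τ²).
Σxᵢyᵢ = 5·13 + 3·11 + 3·7 + 4·14 = 175; Σxᵢ² = 59; σ²/τ² = 1.
β̂_MAP = 175 / (59 + 1) = 175/60 ≈ 2.917.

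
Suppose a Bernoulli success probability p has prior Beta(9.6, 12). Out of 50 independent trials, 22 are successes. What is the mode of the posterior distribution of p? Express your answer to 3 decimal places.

p̂_MAP = 0.440

Prior: Beta(9.6, 12).
Data: 22 successes in 50 trials. The binomial likelihood contributes p^22(1−p)^28, so the posterior is Beta(9.6+22, 12+28) = Beta(31.6, 40).
For Beta(a, b) with a, b > 1 the mode is (a−1)/(a+b−2) = 30.6/69.6 ≈ 0.440.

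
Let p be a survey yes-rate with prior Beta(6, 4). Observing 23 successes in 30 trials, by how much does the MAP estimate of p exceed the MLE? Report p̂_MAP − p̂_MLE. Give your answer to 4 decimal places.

Posterior is Beta(29, 11); MAP = (29−1)/(40−2) = 28/38 ≈ 0.73684.
MLE ignores the prior: p̂_MLE = k/n = 23/30 ≈ 0.76667.
Difference = 28/38 − 23/30 = -17/570 ≈ -0.0298.

MAP − MLE = -0.0298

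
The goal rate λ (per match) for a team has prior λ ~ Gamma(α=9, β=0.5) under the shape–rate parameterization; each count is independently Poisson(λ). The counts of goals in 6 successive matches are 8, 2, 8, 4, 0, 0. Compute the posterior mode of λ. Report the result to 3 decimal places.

λ̂_MAP = 4.615

Σxᵢ = 8+2+8+4+0+0 = 22, with n = 6.
Posterior ∝ λ^8e^(−0.5λ) · λ^22e^(−6λ) = λ^30e^(−6.5λ), i.e. Gamma(shape=31, rate=6.5).
The mode of a Gamma(a, b) with a ≥ 1 (shape–rate) is (a−1)/b = 30/6.5 ≈ 4.615.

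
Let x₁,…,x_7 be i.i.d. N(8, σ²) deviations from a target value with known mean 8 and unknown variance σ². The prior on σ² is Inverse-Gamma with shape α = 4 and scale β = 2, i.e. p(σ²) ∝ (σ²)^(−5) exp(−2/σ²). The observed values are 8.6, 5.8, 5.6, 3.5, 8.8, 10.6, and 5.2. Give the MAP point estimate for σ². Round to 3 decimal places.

σ̂²_MAP = 2.968

Sum of squared deviations about the known mean: SS = (8.6−8)² + (5.8−8)² + (5.6−8)² + (3.5−8)² + (8.8−8)² + (10.6−8)² + (5.2−8)² = 46.45.
The Normal likelihood contributes (σ²)^(−n/2) exp(−SS/(2σ²)), so the posterior is Inverse-Gamma(α + n/2, β + SS/2) = Inverse-Gamma(7.5, 25.225).
The mode of Inverse-Gamma(a, b) is b/(a+1) = 25.225/8.5 ≈ 2.968.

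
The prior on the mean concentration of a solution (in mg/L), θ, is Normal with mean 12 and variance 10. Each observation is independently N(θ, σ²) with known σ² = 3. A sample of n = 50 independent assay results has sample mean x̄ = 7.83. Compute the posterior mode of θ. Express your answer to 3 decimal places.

n = 50, x̄ = 7.83.
For a Normal prior and Normal likelihood with known variance, the posterior is Normal; its mode equals its mean, the precision-weighted average.
Prior precision 1/σ₀² = 1/10 = 0.1; data precision n/σ² = 50/3.
θ̂ = (0.1·12 + (50/3)·7.83) / (0.1 + 50/3) = 131.7/(503/30) = 3951/503 ≈ 7.855.

θ̂_MAP = 7.855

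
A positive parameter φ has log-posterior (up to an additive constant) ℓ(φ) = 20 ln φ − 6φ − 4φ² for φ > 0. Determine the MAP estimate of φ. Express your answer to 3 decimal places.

ℓ'(φ) = 20/φ − 6 − 8φ. Setting this to zero and multiplying by φ: 8φ² + 6φ − 20 = 0.
φ = (−6 + √(6² + 4·8·20)) / (2·8) = (−6 + √676) / 16 = (−6 + 26)/16 = 5/4.
ℓ''(φ) = −20/φ² − 8 < 0, confirming a maximum.

φ̂_MAP = 1.250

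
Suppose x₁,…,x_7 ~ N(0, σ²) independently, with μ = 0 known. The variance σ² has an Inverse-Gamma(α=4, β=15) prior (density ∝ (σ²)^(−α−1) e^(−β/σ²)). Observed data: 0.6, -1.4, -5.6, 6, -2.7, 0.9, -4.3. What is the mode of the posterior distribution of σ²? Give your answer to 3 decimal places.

σ̂²_MAP = 7.428

Sum of squared deviations about the known mean: SS = (0.6−0)² + (-1.4−0)² + (-5.6−0)² + (6−0)² + (-2.7−0)² + (0.9−0)² + (-4.3−0)² = 96.27.
The Normal likelihood contributes (σ²)^(−n/2) exp(−SS/(2σ²)), so the posterior is Inverse-Gamma(α + n/2, β + SS/2) = Inverse-Gamma(7.5, 63.135).
The mode of Inverse-Gamma(a, b) is b/(a+1) = 63.135/8.5 ≈ 7.428.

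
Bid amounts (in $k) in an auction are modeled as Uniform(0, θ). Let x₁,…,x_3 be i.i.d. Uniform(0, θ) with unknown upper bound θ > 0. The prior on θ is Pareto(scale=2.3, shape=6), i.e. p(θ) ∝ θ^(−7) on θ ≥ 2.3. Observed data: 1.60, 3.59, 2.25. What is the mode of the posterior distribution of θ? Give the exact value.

θ̂_MAP = 3.59

The Uniform(0, θ) likelihood is θ^(−n) for θ ≥ max(xᵢ), zero otherwise. Here max(xᵢ) = 3.59.
Posterior ∝ θ^(−7) · θ^(−3) = θ^(−10) on θ ≥ max(2.3, 3.59) = 3.59.
This density is strictly decreasing in θ, so the posterior mode lies at the lower boundary of the support.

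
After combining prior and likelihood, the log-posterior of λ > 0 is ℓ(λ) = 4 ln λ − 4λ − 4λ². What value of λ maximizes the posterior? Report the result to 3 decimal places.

λ̂_MAP = 0.500

ℓ'(λ) = 4/λ − 4 − 8λ. Setting this to zero and multiplying by λ: 8λ² + 4λ − 4 = 0.
λ = (−4 + √(4² + 4·8·4)) / (2·8) = (−4 + √144) / 16 = (−4 + 12)/16 = 1/2.
ℓ''(λ) = −4/λ² − 8 < 0, confirming a maximum.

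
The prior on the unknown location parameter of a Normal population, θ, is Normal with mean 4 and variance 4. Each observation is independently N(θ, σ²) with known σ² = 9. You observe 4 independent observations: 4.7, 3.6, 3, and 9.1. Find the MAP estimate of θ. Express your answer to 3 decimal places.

θ̂_MAP = 4.704

n = 4; x̄ = (4.7 + 3.6 + 3 + 9.1)/4 = 20.4/4 = 5.1.
For a Normal prior and Normal likelihood with known variance, the posterior is Normal; its mode equals its mean, the precision-weighted average.
Prior precision 1/σ₀² = 1/4 = 0.25; data precision n/σ² = 4/9.
θ̂ = (0.25·4 + (4/9)·5.1) / (0.25 + 4/9) = (49/15)/(25/36) = 4.704.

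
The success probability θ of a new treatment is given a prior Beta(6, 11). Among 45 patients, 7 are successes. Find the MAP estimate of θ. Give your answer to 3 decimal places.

Prior: Beta(6, 11).
Data: 7 successes in 45 trials. The binomial likelihood contributes θ^7(1−θ)^38, so the posterior is Beta(6+7, 11+38) = Beta(13, 49).
For Beta(a, b) with a, b > 1 the mode is (a−1)/(a+b−2) = 12/60 ≈ 0.200.

θ̂_MAP = 0.200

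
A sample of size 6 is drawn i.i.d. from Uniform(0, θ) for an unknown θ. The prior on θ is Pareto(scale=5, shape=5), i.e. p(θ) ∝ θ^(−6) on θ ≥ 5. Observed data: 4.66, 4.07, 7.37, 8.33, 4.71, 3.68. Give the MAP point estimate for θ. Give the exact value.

θ̂_MAP = 8.33

The Uniform(0, θ) likelihood is θ^(−n) for θ ≥ max(xᵢ), zero otherwise. Here max(xᵢ) = 8.33.
Posterior ∝ θ^(−6) · θ^(−6) = θ^(−12) on θ ≥ max(5, 8.33) = 8.33.
This density is strictly decreasing in θ, so the posterior mode lies at the lower boundary of the support.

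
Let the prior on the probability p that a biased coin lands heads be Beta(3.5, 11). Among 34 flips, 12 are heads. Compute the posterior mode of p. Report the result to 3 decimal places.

p̂_MAP = 0.312

Prior: Beta(3.5, 11).
Data: 12 successes in 34 trials. The binomial likelihood contributes p^12(1−p)^22, so the posterior is Beta(3.5+12, 11+22) = Beta(15.5, 33).
For Beta(a, b) with a, b > 1 the mode is (a−1)/(a+b−2) = 14.5/46.5 ≈ 0.312.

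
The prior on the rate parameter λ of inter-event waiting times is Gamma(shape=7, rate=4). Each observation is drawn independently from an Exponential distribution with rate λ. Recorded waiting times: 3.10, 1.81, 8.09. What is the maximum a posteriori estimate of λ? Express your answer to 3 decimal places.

The Exponential(rate=λ) likelihood is ∝ λ^n e^(−λΣtᵢ). Here n = 3 and Σtᵢ = 3.10 + 1.81 + 8.09 = 13.
Posterior ∝ λ^6e^(−4λ) · λ^3e^(−13λ) = λ^9e^(−17λ), i.e. Gamma(10, 17).
Mode = (a−1)/b = 9/17 ≈ 0.529.

λ̂_MAP = 0.529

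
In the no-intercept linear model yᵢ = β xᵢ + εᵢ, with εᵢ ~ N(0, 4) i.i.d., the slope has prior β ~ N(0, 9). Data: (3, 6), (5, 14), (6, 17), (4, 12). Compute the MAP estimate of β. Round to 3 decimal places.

β̂_MAP = 2.753

log p(β | y) = −Σ(yᵢ − βxᵢ)²/(2·4) − β²/(2·9) + const.
Setting the derivative to zero: Σxᵢ(yᵢ − βxᵢ)/4 − β/9 = 0, so β = Σxᵢyᵢ / (Σxᵢ² + σ²/τ²).
Σxᵢyᵢ = 3·6 + 5·14 + 6·17 + 4·12 = 238; Σxᵢ² = 86; σ²/τ² = 4/9.
β̂_MAP = 238 / (86 + 4/9) = 238/(778/9) = 1071/389 ≈ 2.753.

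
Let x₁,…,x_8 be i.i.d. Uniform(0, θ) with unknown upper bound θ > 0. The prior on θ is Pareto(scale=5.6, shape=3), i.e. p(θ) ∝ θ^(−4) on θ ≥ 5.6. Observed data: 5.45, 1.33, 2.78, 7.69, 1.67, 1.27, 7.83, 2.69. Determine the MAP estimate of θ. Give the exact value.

The Uniform(0, θ) likelihood is θ^(−n) for θ ≥ max(xᵢ), zero otherwise. Here max(xᵢ) = 7.83.
Posterior ∝ θ^(−4) · θ^(−8) = θ^(−12) on θ ≥ max(5.6, 7.83) = 7.83.
This density is strictly decreasing in θ, so the posterior mode lies at the lower boundary of the support.

θ̂_MAP = 7.83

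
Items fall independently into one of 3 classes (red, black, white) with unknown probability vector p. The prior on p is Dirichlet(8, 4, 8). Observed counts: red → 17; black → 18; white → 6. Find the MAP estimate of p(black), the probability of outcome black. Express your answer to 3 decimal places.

MAP estimate of p(black) = 0.362

The posterior is Dirichlet(αᵢ + nᵢ) = Dirichlet(25, 22, 14).
For a Dirichlet(a₁,…,a_K) with all aᵢ > 1, the mode has j-th component (aⱼ − 1)/(Σaᵢ − K).
Here Σaᵢ = 61 and K = 3, so p(black) = (22 − 1)/(61 − 3) = 21/58 ≈ 0.362.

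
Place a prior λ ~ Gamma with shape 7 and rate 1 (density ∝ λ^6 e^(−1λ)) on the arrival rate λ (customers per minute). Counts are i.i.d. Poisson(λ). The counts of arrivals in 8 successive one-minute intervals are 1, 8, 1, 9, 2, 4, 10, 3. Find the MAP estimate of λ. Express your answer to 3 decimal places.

Σxᵢ = 1+8+1+9+2+4+10+3 = 38, with n = 8.
Posterior ∝ λ^6e^(−1λ) · λ^38e^(−8λ) = λ^44e^(−9λ), i.e. Gamma(shape=45, rate=9).
The mode of a Gamma(a, b) with a ≥ 1 (shape–rate) is (a−1)/b = 44/9 ≈ 4.889.

λ̂_MAP = 4.889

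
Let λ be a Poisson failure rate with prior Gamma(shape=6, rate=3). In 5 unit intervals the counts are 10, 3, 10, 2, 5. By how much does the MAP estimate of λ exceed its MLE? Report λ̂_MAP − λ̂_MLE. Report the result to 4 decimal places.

Σxᵢ = 30. Posterior is Gamma(36, 8); MAP = (36−1)/8 = 35/8 ≈ 4.37500.
MLE = x̄ = 30/5 ≈ 6.00000.
Difference = 35/8 − 30/5 = -13/8 ≈ -1.6250.

MAP − MLE = -1.6250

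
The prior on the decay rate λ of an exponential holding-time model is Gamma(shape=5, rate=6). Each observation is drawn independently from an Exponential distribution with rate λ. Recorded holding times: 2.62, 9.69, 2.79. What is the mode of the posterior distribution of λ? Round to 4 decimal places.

The Exponential(rate=λ) likelihood is ∝ λ^n e^(−λΣtᵢ). Here n = 3 and Σtᵢ = 2.62 + 9.69 + 2.79 = 15.10.
Posterior ∝ λ^4e^(−6λ) · λ^3e^(−15.10λ) = λ^7e^(−21.10λ), i.e. Gamma(8, 21.10).
Mode = (a−1)/b = 7/21.10 ≈ 0.3318.

λ̂_MAP = 0.3318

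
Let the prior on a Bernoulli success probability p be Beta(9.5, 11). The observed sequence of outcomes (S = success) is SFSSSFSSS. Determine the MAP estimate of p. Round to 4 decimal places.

p̂_MAP = 0.5636

Prior: Beta(9.5, 11).
Data: 7 successes in 9 trials (from the sequence). The binomial likelihood contributes p^7(1−p)^2, so the posterior is Beta(9.5+7, 11+2) = Beta(16.5, 13).
For Beta(a, b) with a, b > 1 the mode is (a−1)/(a+b−2) = 15.5/27.5 ≈ 0.5636.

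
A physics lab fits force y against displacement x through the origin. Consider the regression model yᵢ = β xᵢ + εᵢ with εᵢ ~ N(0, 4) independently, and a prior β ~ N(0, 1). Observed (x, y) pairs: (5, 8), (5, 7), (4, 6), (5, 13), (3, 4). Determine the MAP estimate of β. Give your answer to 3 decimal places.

β̂_MAP = 1.692

log p(β | y) = −Σ(yᵢ − βxᵢ)²/(2·4) − β²/(2·1) + const.
Setting the derivative to zero: Σxᵢ(yᵢ − βxᵢ)/4 − β/1 = 0, so β = Σxᵢyᵢ / (Σxᵢ² + σ²/τ²).
Σxᵢyᵢ = 5·8 + 5·7 + 4·6 + 5·13 + 3·4 = 176; Σxᵢ² = 100; σ²/τ² = 4.
β̂_MAP = 176 / (100 + 4) = 176/104 ≈ 1.692.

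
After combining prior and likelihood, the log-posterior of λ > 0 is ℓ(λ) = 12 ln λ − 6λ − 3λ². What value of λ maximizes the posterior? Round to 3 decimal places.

λ̂_MAP = 1.000

ℓ'(λ) = 12/λ − 6 − 6λ. Setting this to zero and multiplying by λ: 6λ² + 6λ − 12 = 0.
λ = (−6 + √(6² + 4·6·12)) / (2·6) = (−6 + √324) / 12 = (−6 + 18)/12 = 1.
ℓ''(λ) = −12/λ² − 6 < 0, confirming a maximum.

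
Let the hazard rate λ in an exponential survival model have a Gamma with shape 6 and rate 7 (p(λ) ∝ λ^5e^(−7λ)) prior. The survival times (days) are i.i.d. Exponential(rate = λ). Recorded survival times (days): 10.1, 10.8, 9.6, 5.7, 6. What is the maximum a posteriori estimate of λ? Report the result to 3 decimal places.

The Exponential(rate=λ) likelihood is ∝ λ^n e^(−λΣtᵢ). Here n = 5 and Σtᵢ = 10.1 + 10.8 + 9.6 + 5.7 + 6 = 42.2.
Posterior ∝ λ^5e^(−7λ) · λ^5e^(−42.2λ) = λ^10e^(−49.2λ), i.e. Gamma(11, 49.2).
Mode = (a−1)/b = 10/49.2 ≈ 0.203.

λ̂_MAP = 0.203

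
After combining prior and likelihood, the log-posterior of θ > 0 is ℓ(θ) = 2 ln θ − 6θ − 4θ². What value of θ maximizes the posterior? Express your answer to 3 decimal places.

ℓ'(θ) = 2/θ − 6 − 8θ. Setting this to zero and multiplying by θ: 8θ² + 6θ − 2 = 0.
θ = (−6 + √(6² + 4·8·2)) / (2·8) = (−6 + √100) / 16 = (−6 + 10)/16 = 1/4.
ℓ''(θ) = −2/θ² − 8 < 0, confirming a maximum.

θ̂_MAP = 0.250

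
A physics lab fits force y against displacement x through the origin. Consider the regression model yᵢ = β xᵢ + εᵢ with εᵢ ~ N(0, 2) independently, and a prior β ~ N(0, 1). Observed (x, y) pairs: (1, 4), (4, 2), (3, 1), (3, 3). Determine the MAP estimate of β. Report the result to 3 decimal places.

β̂_MAP = 0.649

log p(β | y) = −Σ(yᵢ − βxᵢ)²/(2·2) − β²/(2·1) + const.
Setting the derivative to zero: Σxᵢ(yᵢ − βxᵢ)/2 − β/1 = 0, so β = Σxᵢyᵢ / (Σxᵢ² + σ²/τ²).
Σxᵢyᵢ = 1·4 + 4·2 + 3·1 + 3·3 = 24; Σxᵢ² = 35; σ²/τ² = 2.
β̂_MAP = 24 / (35 + 2) = 24/37 ≈ 0.649.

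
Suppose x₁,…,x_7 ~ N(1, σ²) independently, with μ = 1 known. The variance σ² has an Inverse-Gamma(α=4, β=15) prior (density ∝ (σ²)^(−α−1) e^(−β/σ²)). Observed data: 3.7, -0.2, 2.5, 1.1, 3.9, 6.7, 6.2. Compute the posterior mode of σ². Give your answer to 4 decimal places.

Sum of squared deviations about the known mean: SS = (3.7−1)² + (-0.2−1)² + (2.5−1)² + (1.1−1)² + (3.9−1)² + (6.7−1)² + (6.2−1)² = 78.93.
The Normal likelihood contributes (σ²)^(−n/2) exp(−SS/(2σ²)), so the posterior is Inverse-Gamma(α + n/2, β + SS/2) = Inverse-Gamma(7.5, 54.465).
The mode of Inverse-Gamma(a, b) is b/(a+1) = 54.465/8.5 ≈ 6.4076.

σ̂²_MAP = 6.4076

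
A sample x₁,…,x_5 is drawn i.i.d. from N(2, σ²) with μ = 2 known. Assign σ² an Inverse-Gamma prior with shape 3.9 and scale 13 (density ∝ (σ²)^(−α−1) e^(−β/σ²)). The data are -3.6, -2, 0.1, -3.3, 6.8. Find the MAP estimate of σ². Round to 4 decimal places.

σ̂²_MAP = 8.6554

Sum of squared deviations about the known mean: SS = (-3.6−2)² + (-2−2)² + (0.1−2)² + (-3.3−2)² + (6.8−2)² = 102.1.
The Normal likelihood contributes (σ²)^(−n/2) exp(−SS/(2σ²)), so the posterior is Inverse-Gamma(α + n/2, β + SS/2) = Inverse-Gamma(6.4, 64.05).
The mode of Inverse-Gamma(a, b) is b/(a+1) = 64.05/7.4 ≈ 8.6554.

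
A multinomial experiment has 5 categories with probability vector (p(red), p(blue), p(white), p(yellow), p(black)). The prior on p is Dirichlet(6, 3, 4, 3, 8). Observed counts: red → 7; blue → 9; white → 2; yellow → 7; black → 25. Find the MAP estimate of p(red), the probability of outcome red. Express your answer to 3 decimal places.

MAP estimate of p(red) = 0.174

The posterior is Dirichlet(αᵢ + nᵢ) = Dirichlet(13, 12, 6, 10, 33).
For a Dirichlet(a₁,…,a_K) with all aᵢ > 1, the mode has j-th component (aⱼ − 1)/(Σaᵢ − K).
Here Σaᵢ = 74 and K = 5, so p(red) = (13 − 1)/(74 − 5) = 12/69 ≈ 0.174.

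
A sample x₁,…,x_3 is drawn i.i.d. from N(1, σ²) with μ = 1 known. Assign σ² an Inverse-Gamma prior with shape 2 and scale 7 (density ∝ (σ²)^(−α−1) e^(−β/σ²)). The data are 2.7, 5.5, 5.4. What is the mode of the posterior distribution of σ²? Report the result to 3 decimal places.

Sum of squared deviations about the known mean: SS = (2.7−1)² + (5.5−1)² + (5.4−1)² = 42.5.
The Normal likelihood contributes (σ²)^(−n/2) exp(−SS/(2σ²)), so the posterior is Inverse-Gamma(α + n/2, β + SS/2) = Inverse-Gamma(3.5, 28.25).
The mode of Inverse-Gamma(a, b) is b/(a+1) = 28.25/4.5 ≈ 6.278.

σ̂²_MAP = 6.278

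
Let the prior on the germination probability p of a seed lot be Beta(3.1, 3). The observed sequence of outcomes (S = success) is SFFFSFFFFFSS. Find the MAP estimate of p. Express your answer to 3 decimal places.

p̂_MAP = 0.379

Prior: Beta(3.1, 3).
Data: 4 successes in 12 trials (from the sequence). The binomial likelihood contributes p^4(1−p)^8, so the posterior is Beta(3.1+4, 3+8) = Beta(7.1, 11).
For Beta(a, b) with a, b > 1 the mode is (a−1)/(a+b−2) = 6.1/16.1 ≈ 0.379.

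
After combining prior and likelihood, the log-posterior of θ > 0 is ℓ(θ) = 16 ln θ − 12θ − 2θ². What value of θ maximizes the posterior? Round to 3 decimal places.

θ̂_MAP = 1.000

ℓ'(θ) = 16/θ − 12 − 4θ. Setting this to zero and multiplying by θ: 4θ² + 12θ − 16 = 0.
θ = (−12 + √(12² + 4·4·16)) / (2·4) = (−12 + √400) / 8 = (−12 + 20)/8 = 1.
ℓ''(θ) = −16/θ² − 4 < 0, confirming a maximum.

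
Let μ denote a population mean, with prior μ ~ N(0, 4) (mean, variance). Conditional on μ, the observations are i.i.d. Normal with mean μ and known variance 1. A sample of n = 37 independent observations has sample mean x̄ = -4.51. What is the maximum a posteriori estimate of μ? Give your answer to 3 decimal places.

μ̂_MAP = -4.480

n = 37, x̄ = -4.51.
For a Normal prior and Normal likelihood with known variance, the posterior is Normal; its mode equals its mean, the precision-weighted average.
Prior precision 1/σ₀² = 1/4 = 0.25; data precision n/σ² = 37/1 = 37.
μ̂ = (0.25·0 + 37·(-4.51)) / (0.25 + 37) = (-166.87)/37.25 = -16687/3725 ≈ -4.480.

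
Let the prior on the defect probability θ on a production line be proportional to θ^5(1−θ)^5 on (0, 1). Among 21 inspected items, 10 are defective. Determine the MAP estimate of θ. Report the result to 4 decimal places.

The prior density ∝ θ^5(1−θ)^5 is the kernel of Beta(6, 6).
Data: 10 successes in 21 trials. The binomial likelihood contributes θ^10(1−θ)^11, so the posterior is Beta(6+10, 6+11) = Beta(16, 17).
For Beta(a, b) with a, b > 1 the mode is (a−1)/(a+b−2) = 15/31 ≈ 0.4839.

θ̂_MAP = 0.4839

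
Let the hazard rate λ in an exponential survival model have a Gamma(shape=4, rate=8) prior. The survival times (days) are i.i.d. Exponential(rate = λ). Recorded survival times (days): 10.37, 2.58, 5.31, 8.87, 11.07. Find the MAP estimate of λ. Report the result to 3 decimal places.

λ̂_MAP = 0.173

The Exponential(rate=λ) likelihood is ∝ λ^n e^(−λΣtᵢ). Here n = 5 and Σtᵢ = 10.37 + 2.58 + 5.31 + 8.87 + 11.07 = 38.20.
Posterior ∝ λ^3e^(−8λ) · λ^5e^(−38.20λ) = λ^8e^(−46.20λ), i.e. Gamma(9, 46.20).
Mode = (a−1)/b = 8/46.20 ≈ 0.173.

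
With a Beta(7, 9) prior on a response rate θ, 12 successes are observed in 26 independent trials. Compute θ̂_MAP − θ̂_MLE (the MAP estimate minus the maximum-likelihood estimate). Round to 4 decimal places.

MAP − MLE = -0.0115

Posterior is Beta(19, 23); MAP = (19−1)/(42−2) = 18/40 ≈ 0.45000.
MLE ignores the prior: θ̂_MLE = k/n = 12/26 ≈ 0.46154.
Difference = 18/40 − 12/26 = -3/260 ≈ -0.0115.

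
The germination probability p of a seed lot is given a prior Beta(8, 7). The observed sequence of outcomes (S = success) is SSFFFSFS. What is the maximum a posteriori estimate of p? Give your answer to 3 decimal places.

Prior: Beta(8, 7).
Data: 4 successes in 8 trials (from the sequence). The binomial likelihood contributes p^4(1−p)^4, so the posterior is Beta(8+4, 7+4) = Beta(12, 11).
For Beta(a, b) with a, b > 1 the mode is (a−1)/(a+b−2) = 11/21 ≈ 0.524.

p̂_MAP = 0.524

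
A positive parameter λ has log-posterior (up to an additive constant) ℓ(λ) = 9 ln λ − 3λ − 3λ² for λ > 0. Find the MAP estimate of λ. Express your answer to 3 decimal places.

ℓ'(λ) = 9/λ − 3 − 6λ. Setting this to zero and multiplying by λ: 6λ² + 3λ − 9 = 0.
λ = (−3 + √(3² + 4·6·9)) / (2·6) = (−3 + √225) / 12 = (−3 + 15)/12 = 1.
ℓ''(λ) = −9/λ² − 6 < 0, confirming a maximum.

λ̂_MAP = 1.000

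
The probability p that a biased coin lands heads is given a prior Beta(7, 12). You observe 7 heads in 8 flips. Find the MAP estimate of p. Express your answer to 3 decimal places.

p̂_MAP = 0.520

Prior: Beta(7, 12).
Data: 7 successes in 8 trials. The binomial likelihood contributes p^7(1−p)^1, so the posterior is Beta(7+7, 12+1) = Beta(14, 13).
For Beta(a, b) with a, b > 1 the mode is (a−1)/(a+b−2) = 13/25 ≈ 0.520.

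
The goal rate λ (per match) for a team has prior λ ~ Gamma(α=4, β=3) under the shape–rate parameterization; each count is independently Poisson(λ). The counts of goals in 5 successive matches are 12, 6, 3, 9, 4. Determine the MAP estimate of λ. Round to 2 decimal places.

λ̂_MAP = 4.63

Σxᵢ = 12+6+3+9+4 = 34, with n = 5.
Posterior ∝ λ^3e^(−3λ) · λ^34e^(−5λ) = λ^37e^(−8λ), i.e. Gamma(shape=38, rate=8).
The mode of a Gamma(a, b) with a ≥ 1 (shape–rate) is (a−1)/b = 37/8 ≈ 4.63.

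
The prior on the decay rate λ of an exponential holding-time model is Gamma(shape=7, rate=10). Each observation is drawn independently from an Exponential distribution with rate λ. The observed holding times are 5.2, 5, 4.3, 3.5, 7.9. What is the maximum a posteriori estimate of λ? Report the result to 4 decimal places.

The Exponential(rate=λ) likelihood is ∝ λ^n e^(−λΣtᵢ). Here n = 5 and Σtᵢ = 5.2 + 5 + 4.3 + 3.5 + 7.9 = 25.9.
Posterior ∝ λ^6e^(−10λ) · λ^5e^(−25.9λ) = λ^11e^(−35.9λ), i.e. Gamma(12, 35.9).
Mode = (a−1)/b = 11/35.9 ≈ 0.3064.

λ̂_MAP = 0.3064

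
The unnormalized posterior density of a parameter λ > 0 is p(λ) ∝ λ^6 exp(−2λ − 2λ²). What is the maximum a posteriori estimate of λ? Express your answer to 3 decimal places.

ℓ'(λ) = 6/λ − 2 − 4λ. Setting this to zero and multiplying by λ: 4λ² + 2λ − 6 = 0.
λ = (−2 + √(2² + 4·4·6)) / (2·4) = (−2 + √100) / 8 = (−2 + 10)/8 = 1.
ℓ''(λ) = −6/λ² − 4 < 0, confirming a maximum.

λ̂_MAP = 1.000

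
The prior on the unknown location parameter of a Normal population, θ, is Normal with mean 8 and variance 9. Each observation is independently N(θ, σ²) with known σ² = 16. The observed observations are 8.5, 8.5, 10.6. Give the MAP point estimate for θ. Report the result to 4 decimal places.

n = 3; x̄ = (8.5 + 8.5 + 10.6)/3 = 27.6/3 = 9.2.
For a Normal prior and Normal likelihood with known variance, the posterior is Normal; its mode equals its mean, the precision-weighted average.
Prior precision 1/σ₀² = 1/9; data precision n/σ² = 3/16 = 0.1875.
θ̂ = ((1/9)·8 + 0.1875·9.2) / (1/9 + 0.1875) = (941/360)/(43/144) = 1882/215 ≈ 8.7535.

θ̂_MAP = 8.7535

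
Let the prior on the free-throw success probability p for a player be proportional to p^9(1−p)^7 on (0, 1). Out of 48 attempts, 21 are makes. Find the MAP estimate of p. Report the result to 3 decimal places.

The prior density ∝ p^9(1−p)^7 is the kernel of Beta(10, 8).
Data: 21 successes in 48 trials. The binomial likelihood contributes p^21(1−p)^27, so the posterior is Beta(10+21, 8+27) = Beta(31, 35).
For Beta(a, b) with a, b > 1 the mode is (a−1)/(a+b−2) = 30/64 ≈ 0.469.

p̂_MAP = 0.469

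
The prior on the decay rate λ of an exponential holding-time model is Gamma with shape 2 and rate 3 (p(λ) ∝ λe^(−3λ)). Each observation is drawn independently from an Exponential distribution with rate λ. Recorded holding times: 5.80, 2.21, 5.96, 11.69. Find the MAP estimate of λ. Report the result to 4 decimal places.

The Exponential(rate=λ) likelihood is ∝ λ^n e^(−λΣtᵢ). Here n = 4 and Σtᵢ = 5.80 + 2.21 + 5.96 + 11.69 = 25.66.
Posterior ∝ λe^(−3λ) · λ^4e^(−25.66λ) = λ^5e^(−28.66λ), i.e. Gamma(6, 28.66).
Mode = (a−1)/b = 5/28.66 ≈ 0.1745.

λ̂_MAP = 0.1745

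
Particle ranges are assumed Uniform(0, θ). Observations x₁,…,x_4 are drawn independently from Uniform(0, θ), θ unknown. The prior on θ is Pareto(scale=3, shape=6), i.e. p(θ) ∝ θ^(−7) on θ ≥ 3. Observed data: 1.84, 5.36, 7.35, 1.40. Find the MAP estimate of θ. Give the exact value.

θ̂_MAP = 7.35

The Uniform(0, θ) likelihood is θ^(−n) for θ ≥ max(xᵢ), zero otherwise. Here max(xᵢ) = 7.35.
Posterior ∝ θ^(−7) · θ^(−4) = θ^(−11) on θ ≥ max(3, 7.35) = 7.35.
This density is strictly decreasing in θ, so the posterior mode lies at the lower boundary of the support.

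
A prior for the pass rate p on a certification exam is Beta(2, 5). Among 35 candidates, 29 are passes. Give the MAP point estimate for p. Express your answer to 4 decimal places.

p̂_MAP = 0.7500

Prior: Beta(2, 5).
Data: 29 successes in 35 trials. The binomial likelihood contributes p^29(1−p)^6, so the posterior is Beta(2+29, 5+6) = Beta(31, 11).
For Beta(a, b) with a, b > 1 the mode is (a−1)/(a+b−2) = 30/40 ≈ 0.7500.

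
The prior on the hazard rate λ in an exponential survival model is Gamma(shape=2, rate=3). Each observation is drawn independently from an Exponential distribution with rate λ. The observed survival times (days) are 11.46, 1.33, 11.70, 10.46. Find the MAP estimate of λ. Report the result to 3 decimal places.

λ̂_MAP = 0.132

The Exponential(rate=λ) likelihood is ∝ λ^n e^(−λΣtᵢ). Here n = 4 and Σtᵢ = 11.46 + 1.33 + 11.70 + 10.46 = 34.95.
Posterior ∝ λe^(−3λ) · λ^4e^(−34.95λ) = λ^5e^(−37.95λ), i.e. Gamma(6, 37.95).
Mode = (a−1)/b = 5/37.95 ≈ 0.132.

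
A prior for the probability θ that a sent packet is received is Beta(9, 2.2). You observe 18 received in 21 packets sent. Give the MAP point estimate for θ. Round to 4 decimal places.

Prior: Beta(9, 2.2).
Data: 18 successes in 21 trials. The binomial likelihood contributes θ^18(1−θ)^3, so the posterior is Beta(9+18, 2.2+3) = Beta(27, 5.2).
For Beta(a, b) with a, b > 1 the mode is (a−1)/(a+b−2) = 26/30.2 ≈ 0.8609.

θ̂_MAP = 0.8609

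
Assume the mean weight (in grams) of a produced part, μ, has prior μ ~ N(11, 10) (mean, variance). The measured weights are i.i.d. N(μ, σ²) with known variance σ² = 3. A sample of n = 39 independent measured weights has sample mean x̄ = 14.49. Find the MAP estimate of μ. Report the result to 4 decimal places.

μ̂_MAP = 14.4634

n = 39, x̄ = 14.49.
For a Normal prior and Normal likelihood with known variance, the posterior is Normal; its mode equals its mean, the precision-weighted average.
Prior precision 1/σ₀² = 1/10 = 0.1; data precision n/σ² = 39/3 = 13.
μ̂ = (0.1·11 + 13·14.49) / (0.1 + 13) = 189.47/13.1 = 18947/1310 ≈ 14.4634.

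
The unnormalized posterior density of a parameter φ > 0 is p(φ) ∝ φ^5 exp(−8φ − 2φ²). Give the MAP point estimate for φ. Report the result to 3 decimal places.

ℓ'(φ) = 5/φ − 8 − 4φ. Setting this to zero and multiplying by φ: 4φ² + 8φ − 5 = 0.
φ = (−8 + √(8² + 4·4·5)) / (2·4) = (−8 + √144) / 8 = (−8 + 12)/8 = 1/2.
ℓ''(φ) = −5/φ² − 4 < 0, confirming a maximum.

φ̂_MAP = 0.500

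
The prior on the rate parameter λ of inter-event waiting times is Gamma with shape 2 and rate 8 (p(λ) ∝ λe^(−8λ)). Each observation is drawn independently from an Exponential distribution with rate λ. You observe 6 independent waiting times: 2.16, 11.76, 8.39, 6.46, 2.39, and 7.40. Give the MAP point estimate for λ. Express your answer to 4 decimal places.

The Exponential(rate=λ) likelihood is ∝ λ^n e^(−λΣtᵢ). Here n = 6 and Σtᵢ = 2.16 + 11.76 + 8.39 + 6.46 + 2.39 + 7.40 = 38.56.
Posterior ∝ λe^(−8λ) · λ^6e^(−38.56λ) = λ^7e^(−46.56λ), i.e. Gamma(8, 46.56).
Mode = (a−1)/b = 7/46.56 ≈ 0.1503.

λ̂_MAP = 0.1503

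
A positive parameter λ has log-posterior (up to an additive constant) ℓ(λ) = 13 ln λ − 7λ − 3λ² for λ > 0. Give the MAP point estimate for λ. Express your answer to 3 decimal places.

λ̂_MAP = 1.000

ℓ'(λ) = 13/λ − 7 − 6λ. Setting this to zero and multiplying by λ: 6λ² + 7λ − 13 = 0.
λ = (−7 + √(7² + 4·6·13)) / (2·6) = (−7 + √361) / 12 = (−7 + 19)/12 = 1.
ℓ''(λ) = −13/λ² − 6 < 0, confirming a maximum.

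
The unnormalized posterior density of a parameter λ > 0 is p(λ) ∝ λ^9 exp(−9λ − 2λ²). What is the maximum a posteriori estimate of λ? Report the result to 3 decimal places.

ℓ'(λ) = 9/λ − 9 − 4λ. Setting this to zero and multiplying by λ: 4λ² + 9λ − 9 = 0.
λ = (−9 + √(9² + 4·4·9)) / (2·4) = (−9 + √225) / 8 = (−9 + 15)/8 = 3/4.
ℓ''(λ) = −9/λ² − 4 < 0, confirming a maximum.

λ̂_MAP = 0.750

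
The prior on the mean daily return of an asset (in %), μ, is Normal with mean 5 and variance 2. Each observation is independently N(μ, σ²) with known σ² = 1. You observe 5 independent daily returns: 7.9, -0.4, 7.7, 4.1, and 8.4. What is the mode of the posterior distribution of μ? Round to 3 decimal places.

μ̂_MAP = 5.491

n = 5; x̄ = (7.9 + (-0.4) + 7.7 + 4.1 + 8.4)/5 = 27.7/5 = 5.54.
For a Normal prior and Normal likelihood with known variance, the posterior is Normal; its mode equals its mean, the precision-weighted average.
Prior precision 1/σ₀² = 1/2 = 0.5; data precision n/σ² = 5/1 = 5.
μ̂ = (0.5·5 + 5·5.54) / (0.5 + 5) = 30.2/5.5 = 302/55 ≈ 5.491.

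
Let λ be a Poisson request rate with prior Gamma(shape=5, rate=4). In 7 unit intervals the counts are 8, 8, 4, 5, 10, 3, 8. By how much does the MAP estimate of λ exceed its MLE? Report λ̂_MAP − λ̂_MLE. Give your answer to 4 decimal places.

Σxᵢ = 46. Posterior is Gamma(51, 11); MAP = (51−1)/11 = 50/11 ≈ 4.54545.
MLE = x̄ = 46/7 ≈ 6.57143.
Difference = 50/11 − 46/7 = -156/77 ≈ -2.0260.

MAP − MLE = -2.0260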